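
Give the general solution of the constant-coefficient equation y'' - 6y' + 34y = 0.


Characteristic equation: r² - 6r + 34 = 0.
Discriminant is negative; roots r = 3 ± 5i (complex conjugate pair).
General solution uses e^(α x)(C₁ cos(β x) + C₂ sin(β x)): y = e^(3x)(C₁cos(5x) + C₂sin(5x)).


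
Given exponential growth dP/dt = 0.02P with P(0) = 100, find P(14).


The ODE dP/dt = 0.02P has solution P(t) = P(0)e^(0.02t).
Substitute P(0) = 100 and t = 14: P(14) = 100 e^(0.28) ≈ 132.


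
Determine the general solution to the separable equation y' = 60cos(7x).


g(y) = 1, so integrate directly: y = ∫ 60cos(7x) dx = (60/7)sin(7x) + C.


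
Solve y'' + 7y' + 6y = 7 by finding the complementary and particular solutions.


Characteristic roots of r² + 7r + 6 = 0 are -1, -6.
y_h = C₁e^(-x) + C₂e^(-6x).
Constant forcing; try y_p = A. Then 6A = 7 ⇒ A = 7/6.
General solution: y = C₁e^(-x) + C₂e^(-6x) + 7/6.


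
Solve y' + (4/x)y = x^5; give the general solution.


P(x) = 4/x ⇒ μ = x^4.
(x^4 y)' = x^9 ⇒ x^4 y = x^10/(10) + C.
Solve for y: y = (1/10)x^6 + C/x^4.


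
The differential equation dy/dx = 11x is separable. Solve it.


Integrate both sides with respect to x: y = ∫ 11x dx = (11/2)x^2 + C.


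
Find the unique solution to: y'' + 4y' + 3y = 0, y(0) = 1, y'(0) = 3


Characteristic roots of r² + 4r + 3 = 0 are -1, -3.
General solution y = c₁ e^(-x) + c₂ e^(-3x).
Apply y(0) = 1: c₁ + c₂ = 1. Apply y'(0) = 3: -1 c₁ - 3 c₂ = 3.
Solve: c₁ = 3, c₂ = -2.
Particular solution: y = 3e^(-x) - 2e^(-3x).


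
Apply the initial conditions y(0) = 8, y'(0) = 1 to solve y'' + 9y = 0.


Characteristic roots of r² + 9 = 0 are ±3i, so y = C₁cos(3x) + C₂sin(3x).
Apply y(0) = 8: C₁ = 8. Differentiate and apply y'(0) = 1: 3·C₂ = 1, so C₂ = 1/3.
Particular solution: y = 8cos(3x) + (1/3)sin(3x).


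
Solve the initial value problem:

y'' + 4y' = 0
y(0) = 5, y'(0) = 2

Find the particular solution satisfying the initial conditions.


Characteristic roots of r² + 4r = 0 are 0, -4.
General solution y = c₁ + c₂ e^(-4x).
Apply y(0) = 5: c₁ + c₂ = 5. Apply y'(0) = 2: 0 c₁ - 4 c₂ = 2.
Solve: c₁ = 11/2, c₂ = -1/2.
Particular solution: y = 11/2 - (1/2)e^(-4x).


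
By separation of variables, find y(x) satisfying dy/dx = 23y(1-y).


Separate: dy/[y(1-y)] = 23 dx.
Partial fractions: 1/[y(1-y)] = 1/y + 1/(1-y).
Integrate: ln|y/(1-y)| = 23x + C₀.
Solve for y: y = 1/(1 + Ce^(-23x)).


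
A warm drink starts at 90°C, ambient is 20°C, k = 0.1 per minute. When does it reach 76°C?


From T(t) = T_a + (T₀ - T_a)e^(-kt), set T(t) = 76:
(76 - 20) / (90 - 20) = e^(-0.1t), so t = -ln(0.800)/0.1 ≈ 2.2 minutes.


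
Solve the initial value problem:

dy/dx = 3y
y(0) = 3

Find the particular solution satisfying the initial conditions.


General solution of y' = 3y is y = Ce^(3x).
Apply y(0) = 3: C = 3.
Particular solution: y = 3e^(3x).


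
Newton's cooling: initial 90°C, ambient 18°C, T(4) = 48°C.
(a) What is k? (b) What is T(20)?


Newton's law: T(t) = T_a + (T₀ - T_a)e^(-kt).
(a) Use T(4) = 48: (48 - 18)/(90 - 18) = e^(-k·4), so k = -ln(0.417)/4 ≈ 0.2189.
(b) Apply k to t = 20: T(20) = 18 + (72)e^(-4.377) ≈ 18.9°C.


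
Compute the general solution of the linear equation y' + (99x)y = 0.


P(x) = 99x ⇒ μ = e^((99/2)x²).
Q(x) = 0 so μ y is constant: y = Ce^(-(99/2)x²).


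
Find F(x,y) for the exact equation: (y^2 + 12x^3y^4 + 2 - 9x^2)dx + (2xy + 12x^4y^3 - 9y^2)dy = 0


Check exactness: ∂M/∂y = 2y + 48x^3y^3 and ∂N/∂x = 2y + 48x^3y^3; equal, so the equation is exact.
Integrate M with respect to x (treating y as constant): ∫M dx = xy^2 + 3x^4y^4 + 2x - 3x^3 + h(y).
Differentiate w.r.t. y and set equal to N: the x-dependent terms already match, leaving h'(y) = -9y^2. Integrate: h(y) = -3y^3.
So F(x,y) = xy^2 + 3x^4y^4 + 2x - 3x^3 - 3y^3.
General solution: xy^2 + 3x^4y^4 + 2x - 3x^3 - 3y^3 = C.


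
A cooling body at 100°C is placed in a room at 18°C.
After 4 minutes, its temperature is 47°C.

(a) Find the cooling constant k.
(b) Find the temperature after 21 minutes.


Newton's law: T(t) = T_a + (T₀ - T_a)e^(-kt).
(a) Use T(4) = 47: (47 - 18)/(100 - 18) = e^(-k·4), so k = -ln(0.354)/4 ≈ 0.2599.
(b) Apply k to t = 21: T(21) = 18 + (82)e^(-5.457) ≈ 18.3°C.


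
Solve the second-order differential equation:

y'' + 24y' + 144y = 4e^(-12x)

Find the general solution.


Characteristic polynomial (r + 12)² = 0; repeated root r = -12.
y_h = (C₁ + C₂x)e^(-12x). Forcing matches the repeated root (resonance), so try y_p = Ax² e^(-12x).
Substitute and solve for A: 2A = 4, so A = 2.
General solution: y = (C₁ + C₂x + 2x²)e^(-12x).


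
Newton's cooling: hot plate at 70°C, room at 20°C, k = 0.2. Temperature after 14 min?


Newton's law: dT/dt = -k(T - T_a) has solution T(t) = T_a + (T₀ - T_a)e^(-kt).
Plug in T_a = 20, T₀ = 70, k = 0.2, t = 14: T(14) = 20 + (50)e^(-2.80) ≈ 23.0°C.


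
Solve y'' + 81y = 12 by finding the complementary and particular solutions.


Homogeneous part: r² + 81 = 0 ⇒ r = ±9i, so y_h = C₁cos(9x) + C₂sin(9x).
Try constant y_p = A; plug in: 81A = 12 ⇒ A = 4/27.
General solution: y = C₁cos(9x) + C₂sin(9x) + 4/27.


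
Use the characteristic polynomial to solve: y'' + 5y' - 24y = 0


Characteristic equation: r² + 5r - 24 = 0.
Factor: (r - 3)(r + 8) = 0 ⇒ r = 3, -8 (distinct real).
General solution: y = C₁e^(3x) + C₂e^(-8x).


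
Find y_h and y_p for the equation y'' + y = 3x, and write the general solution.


Homogeneous: r² + 1 = 0 ⇒ r = ±1i, y_h = C₁cos(x) + C₂sin(x).
Polynomial forcing; try y_p = Ax + B. Then y_p'' + 1 y_p = 1(Ax + B) = 3x, so B = 0 and A = 3.
General solution: y = C₁cos(x) + C₂sin(x) + 3x.


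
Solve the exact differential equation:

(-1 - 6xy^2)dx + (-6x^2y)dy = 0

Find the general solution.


Check exactness: ∂M/∂y = -12xy and ∂N/∂x = -12xy; equal, so the equation is exact.
Integrate M with respect to x (treating y as constant): ∫M dx = -x - 3x^2y^2 + h(y).
Differentiate w.r.t. y and set equal to N: all terms match, so h'(y) = 0 and h is a constant absorbed into C.
General solution: -x - 3x^2y^2 = C.


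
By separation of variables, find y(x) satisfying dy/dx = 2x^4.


Integrate both sides with respect to x: y = ∫ 2x^4 dx = (2/5)x^5 + C.


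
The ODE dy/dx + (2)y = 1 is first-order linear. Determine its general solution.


P(x) = 2, Q(x) = 1; integrating factor μ = e^(2x).
(μ y)' = e^(2x) ⇒ μ y = (1/2)e^(2x) + C.
Divide by μ: y = 1/2 + Ce^(-2x).


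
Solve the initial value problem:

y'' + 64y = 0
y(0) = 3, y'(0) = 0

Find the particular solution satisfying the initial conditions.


Characteristic roots of r² + 64 = 0 are ±8i, so y = C₁cos(8x) + C₂sin(8x).
Apply y(0) = 3: C₁ = 3. Differentiate and apply y'(0) = 0: 8·C₂ = 0, so C₂ = 0.
Particular solution: y = 3cos(8x).


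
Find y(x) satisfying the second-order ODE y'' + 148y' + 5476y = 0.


Characteristic equation: r² + 148r + 5476 = 0, i.e. (r + 74)² = 0.
Repeated root r = -74; include an x factor for the second linearly independent solution.
General solution: y = (C₁ + C₂x)e^(-74x).


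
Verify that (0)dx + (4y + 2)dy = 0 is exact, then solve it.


Check exactness: ∂M/∂y = 0 and ∂N/∂x = 0; equal, so the equation is exact.
Integrate M with respect to x (treating y as constant): ∫M dx = 0 + h(y).
Differentiate w.r.t. y and set equal to N: the x-dependent terms already match, leaving h'(y) = 4y + 2. Integrate: h(y) = 2y^2 + 2y.
So F(x,y) = 2y^2 + 2y.
General solution: 2y^2 + 2y = C.


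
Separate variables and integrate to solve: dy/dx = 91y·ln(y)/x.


Separate: dy/[y ln(y)] = 91 dx/x.
Substitute u = ln(y): du/u = 91 dx/x.
Integrate: ln|ln(y)| = 91ln|x| + C₀, hence ln(y) = C·x^91.


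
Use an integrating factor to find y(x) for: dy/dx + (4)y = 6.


P(x) = 4, Q(x) = 6; integrating factor μ = e^(4x).
(μ y)' = 6e^(4x) ⇒ μ y = (3/2)e^(4x) + C.
Divide by μ: y = 3/2 + Ce^(-4x).


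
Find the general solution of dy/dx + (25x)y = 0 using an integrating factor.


P(x) = 25x ⇒ μ = e^((25/2)x²).
Q(x) = 0 so μ y is constant: y = Ce^(-(25/2)x²).


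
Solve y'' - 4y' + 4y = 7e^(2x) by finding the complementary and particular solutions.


Characteristic polynomial (r - 2)² = 0; repeated root r = 2.
y_h = (C₁ + C₂x)e^(2x). Forcing matches the repeated root (resonance), so try y_p = Ax² e^(2x).
Substitute and solve for A: 2A = 7, so A = 7/2.
General solution: y = (C₁ + C₂x + (7/2)x²)e^(2x).


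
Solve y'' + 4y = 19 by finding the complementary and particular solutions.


Homogeneous part: r² + 4 = 0 ⇒ r = ±2i, so y_h = C₁cos(2x) + C₂sin(2x).
Try constant y_p = A; plug in: 4A = 19 ⇒ A = 19/4.
General solution: y = C₁cos(2x) + C₂sin(2x) + 19/4.


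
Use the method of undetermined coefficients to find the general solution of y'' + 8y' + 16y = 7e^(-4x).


Characteristic polynomial (r + 4)² = 0; repeated root r = -4.
y_h = (C₁ + C₂x)e^(-4x). Forcing matches the repeated root (resonance), so try y_p = Ax² e^(-4x).
Substitute and solve for A: 2A = 7, so A = 7/2.
General solution: y = (C₁ + C₂x + (7/2)x²)e^(-4x).


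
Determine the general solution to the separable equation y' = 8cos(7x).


g(y) = 1, so integrate directly: y = ∫ 8cos(7x) dx = (8/7)sin(7x) + C.


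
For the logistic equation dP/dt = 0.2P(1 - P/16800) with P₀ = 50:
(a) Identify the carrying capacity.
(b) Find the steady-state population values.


Logistic ODE dP/dt = 0.2P(1 - P/16800) has equilibria where dP/dt = 0, i.e. P = 0 or P = 16800.
The coefficient (1 - P/K) = 0 when P = K, identifying K = 16800 as the carrying capacity.
(a) K = 16800; (b) equilibria P = 0 and P = 16800.


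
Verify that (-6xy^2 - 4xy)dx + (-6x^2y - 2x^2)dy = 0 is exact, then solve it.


Check exactness: ∂M/∂y = -12xy - 4x and ∂N/∂x = -12xy - 4x; equal, so the equation is exact.
Integrate M with respect to x (treating y as constant): ∫M dx = -3x^2y^2 - 2x^2y + h(y).
Differentiate w.r.t. y and set equal to N: all terms match, so h'(y) = 0 and h is a constant absorbed into C.
General solution: -3x^2y^2 - 2x^2y = C.


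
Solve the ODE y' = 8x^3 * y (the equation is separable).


Separate variables: dy/y = 8x^3 dx.
Integrate: ln|y| = 2x^4 + C₀.
Exponentiate: y = Ce^(2x^4).


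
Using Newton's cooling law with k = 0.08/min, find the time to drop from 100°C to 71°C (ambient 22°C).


From T(t) = T_a + (T₀ - T_a)e^(-kt), set T(t) = 71:
(71 - 22) / (100 - 22) = e^(-0.08t), so t = -ln(0.628)/0.08 ≈ 5.8 minutes.


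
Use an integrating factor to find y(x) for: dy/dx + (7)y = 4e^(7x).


P(x) = 7 ⇒ μ = e^(7x).
(μ y)' = 4e^(14x) ⇒ μ y = (4/14)e^(14x) + C.
Divide by μ: y = (2/7)e^(7x) + Ce^(-7x).


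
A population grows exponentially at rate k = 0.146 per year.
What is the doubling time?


Exponential growth: P(t) = P₀ e^(0.146t). Set P(t)/P₀ = 2: e^(0.146t) = 2.
Solve: t = ln(2)/0.146 ≈ 4.75 years.


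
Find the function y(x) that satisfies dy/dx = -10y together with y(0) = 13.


General solution of y' = -10y is y = Ce^(-10x).
Apply y(0) = 13: C = 13.
Particular solution: y = 13e^(-10x).


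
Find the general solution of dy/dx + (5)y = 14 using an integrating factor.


P(x) = 5, Q(x) = 14; integrating factor μ = e^(5x).
(μ y)' = 14e^(5x) ⇒ μ y = (14/5)e^(5x) + C.
Divide by μ: y = 14/5 + Ce^(-5x).


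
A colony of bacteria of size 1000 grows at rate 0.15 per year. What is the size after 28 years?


The ODE dP/dt = 0.15P has solution P(t) = P(0)e^(0.15t).
Substitute P(0) = 1000 and t = 28: P(28) = 1000 e^(4.20) ≈ 66686.


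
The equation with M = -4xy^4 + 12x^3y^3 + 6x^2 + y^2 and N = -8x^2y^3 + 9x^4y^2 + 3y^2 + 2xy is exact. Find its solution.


Check exactness: ∂M/∂y = -16xy^3 + 36x^3y^2 + 2y and ∂N/∂x = -16xy^3 + 36x^3y^2 + 2y; equal, so the equation is exact.
Integrate M with respect to x (treating y as constant): ∫M dx = -2x^2y^4 + 3x^4y^3 + 2x^3 + xy^2 + h(y).
Differentiate w.r.t. y and set equal to N: the x-dependent terms already match, leaving h'(y) = 3y^2. Integrate: h(y) = y^3.
So F(x,y) = -2x^2y^4 + 3x^4y^3 + 2x^3 + y^3 + xy^2.
General solution: -2x^2y^4 + 3x^4y^3 + 2x^3 + y^3 + xy^2 = C.


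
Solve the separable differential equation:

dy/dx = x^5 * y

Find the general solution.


Separate variables: dy/y = x^5 dx.
Integrate: ln|y| = (1/6)x^6 + C₀.
Exponentiate: y = Ce^((1/6)x^6).


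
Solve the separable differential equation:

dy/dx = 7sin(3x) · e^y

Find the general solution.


Separate: e^(-y) dy = 7sin(3x) dx.
Integrate: -e^(-y) = -(7/3)cos(3x) + C₀.
Rearrange: e^(-y) = (7/3)cos(3x) + C.


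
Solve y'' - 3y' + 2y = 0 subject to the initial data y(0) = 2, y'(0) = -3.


Characteristic roots of r² - 3r + 2 = 0 are 2, 1.
General solution y = c₁ e^(2x) + c₂ e^(x).
Apply y(0) = 2: c₁ + c₂ = 2. Apply y'(0) = -3: 2 c₁ + 1 c₂ = -3.
Solve: c₁ = -5, c₂ = 7.
Particular solution: y = -5e^(2x) + 7e^(x).


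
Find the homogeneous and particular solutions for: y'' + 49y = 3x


Homogeneous: r² + 49 = 0 ⇒ r = ±7i, y_h = C₁cos(7x) + C₂sin(7x).
Polynomial forcing; try y_p = Ax + B. Then y_p'' + 49 y_p = 49(Ax + B) = 3x, so B = 0 and A = 3/49.
General solution: y = C₁cos(7x) + C₂sin(7x) + (3/49)x.


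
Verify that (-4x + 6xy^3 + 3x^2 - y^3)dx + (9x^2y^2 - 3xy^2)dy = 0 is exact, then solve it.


Check exactness: ∂M/∂y = 18xy^2 - 3y^2 and ∂N/∂x = 18xy^2 - 3y^2; equal, so the equation is exact.
Integrate M with respect to x (treating y as constant): ∫M dx = -2x^2 + 3x^2y^3 + x^3 - xy^3 + h(y).
Differentiate w.r.t. y and set equal to N: all terms match, so h'(y) = 0 and h is a constant absorbed into C.
General solution: -2x^2 + 3x^2y^3 + x^3 - xy^3 = C.


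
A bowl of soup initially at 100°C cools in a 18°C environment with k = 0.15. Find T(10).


Newton's law: dT/dt = -k(T - T_a) has solution T(t) = T_a + (T₀ - T_a)e^(-kt).
Plug in T_a = 18, T₀ = 100, k = 0.15, t = 10: T(10) = 18 + (82)e^(-1.50) ≈ 36.3°C.


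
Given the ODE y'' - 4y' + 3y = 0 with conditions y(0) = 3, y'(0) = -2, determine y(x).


Characteristic roots of r² - 4r + 3 = 0 are 1, 3.
General solution y = c₁ e^(x) + c₂ e^(3x).
Apply y(0) = 3: c₁ + c₂ = 3. Apply y'(0) = -2: 1 c₁ + 3 c₂ = -2.
Solve: c₁ = 11/2, c₂ = -5/2.
Particular solution: y = (11/2)e^(x) - (5/2)e^(3x).


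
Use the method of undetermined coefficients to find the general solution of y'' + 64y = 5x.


Homogeneous: r² + 64 = 0 ⇒ r = ±8i, y_h = C₁cos(8x) + C₂sin(8x).
Polynomial forcing; try y_p = Ax + B. Then y_p'' + 64 y_p = 64(Ax + B) = 5x, so B = 0 and A = 5/64.
General solution: y = C₁cos(8x) + C₂sin(8x) + (5/64)x.


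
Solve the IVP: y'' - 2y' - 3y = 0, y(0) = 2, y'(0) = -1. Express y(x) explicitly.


Characteristic roots of r² - 2r - 3 = 0 are 3, -1.
General solution y = c₁ e^(3x) + c₂ e^(-x).
Apply y(0) = 2: c₁ + c₂ = 2. Apply y'(0) = -1: 3 c₁ - 1 c₂ = -1.
Solve: c₁ = 1/4, c₂ = 7/4.
Particular solution: y = (1/4)e^(3x) + (7/4)e^(-x).


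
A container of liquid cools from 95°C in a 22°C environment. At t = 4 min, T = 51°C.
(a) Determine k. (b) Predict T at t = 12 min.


Newton's law: T(t) = T_a + (T₀ - T_a)e^(-kt).
(a) Use T(4) = 51: (51 - 22)/(95 - 22) = e^(-k·4), so k = -ln(0.397)/4 ≈ 0.2308.
(b) Apply k to t = 12: T(12) = 22 + (73)e^(-2.769) ≈ 26.6°C.


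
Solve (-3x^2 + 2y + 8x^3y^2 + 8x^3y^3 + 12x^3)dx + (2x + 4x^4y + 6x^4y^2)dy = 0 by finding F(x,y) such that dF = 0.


Check exactness: ∂M/∂y = 2 + 16x^3y + 24x^3y^2 and ∂N/∂x = 2 + 16x^3y + 24x^3y^2; equal, so the equation is exact.
Integrate M with respect to x (treating y as constant): ∫M dx = -x^3 + 2xy + 2x^4y^2 + 2x^4y^3 + 3x^4 + h(y).
Differentiate w.r.t. y and set equal to N: all terms match, so h'(y) = 0 and h is a constant absorbed into C.
General solution: -x^3 + 2xy + 2x^4y^2 + 2x^4y^3 + 3x^4 = C.


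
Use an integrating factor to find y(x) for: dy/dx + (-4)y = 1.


P(x) = -4 ⇒ μ = e^(-4x).
(μ y)' = e^(-4x) ⇒ μ y = -(1/4)e^(-4x) + C.
Divide by μ: y = -1/4 + Ce^(4x).


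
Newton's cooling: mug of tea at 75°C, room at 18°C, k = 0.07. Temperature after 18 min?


Newton's law: dT/dt = -k(T - T_a) has solution T(t) = T_a + (T₀ - T_a)e^(-kt).
Plug in T_a = 18, T₀ = 75, k = 0.07, t = 18: T(18) = 18 + (57)e^(-1.26) ≈ 34.2°C.


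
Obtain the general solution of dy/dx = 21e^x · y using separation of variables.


Separate variables: dy/y = 21e^x dx.
Integrate: ln|y| = 21e^x + C₀.
Exponentiate: y = Ce^(21e^x).


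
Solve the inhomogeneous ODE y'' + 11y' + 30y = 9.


Characteristic roots of r² + 11r + 30 = 0 are -5, -6.
y_h = C₁e^(-5x) + C₂e^(-6x).
Constant forcing; try y_p = A. Then 30A = 9 ⇒ A = 3/10.
General solution: y = C₁e^(-5x) + C₂e^(-6x) + 3/10.


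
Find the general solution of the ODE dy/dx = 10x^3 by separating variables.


Integrate both sides with respect to x: y = ∫ 10x^3 dx = (5/2)x^4 + C.


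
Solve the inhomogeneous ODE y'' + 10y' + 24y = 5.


Characteristic roots of r² + 10r + 24 = 0 are -4, -6.
y_h = C₁e^(-4x) + C₂e^(-6x).
Constant forcing; try y_p = A. Then 24A = 5 ⇒ A = 5/24.
General solution: y = C₁e^(-4x) + C₂e^(-6x) + 5/24.


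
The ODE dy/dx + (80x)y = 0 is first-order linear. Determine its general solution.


P(x) = 80x ⇒ μ = e^(40x²).
Q(x) = 0 so μ y is constant: y = Ce^(-40x²).


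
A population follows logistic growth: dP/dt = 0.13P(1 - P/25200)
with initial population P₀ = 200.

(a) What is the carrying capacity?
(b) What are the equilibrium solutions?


Logistic ODE dP/dt = 0.13P(1 - P/25200) has equilibria where dP/dt = 0, i.e. P = 0 or P = 25200.
The coefficient (1 - P/K) = 0 when P = K, identifying K = 25200 as the carrying capacity.
(a) K = 25200; (b) equilibria P = 0 and P = 25200.


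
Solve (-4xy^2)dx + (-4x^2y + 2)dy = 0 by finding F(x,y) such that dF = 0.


Check exactness: ∂M/∂y = -8xy and ∂N/∂x = -8xy; equal, so the equation is exact.
Integrate M with respect to x (treating y as constant): ∫M dx = -2x^2y^2 + h(y).
Differentiate w.r.t. y and set equal to N: the x-dependent terms already match, leaving h'(y) = 2. Integrate: h(y) = 2y.
So F(x,y) = -2x^2y^2 + 2y.
General solution: -2x^2y^2 + 2y = C.


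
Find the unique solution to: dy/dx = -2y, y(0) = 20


General solution of y' = -2y is y = Ce^(-2x).
Apply y(0) = 20: C = 20.
Particular solution: y = 20e^(-2x).


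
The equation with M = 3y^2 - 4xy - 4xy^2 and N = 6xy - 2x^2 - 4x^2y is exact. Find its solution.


Check exactness: ∂M/∂y = 6y - 4x - 8xy and ∂N/∂x = 6y - 4x - 8xy; equal, so the equation is exact.
Integrate M with respect to x (treating y as constant): ∫M dx = 3xy^2 - 2x^2y - 2x^2y^2 + h(y).
Differentiate w.r.t. y and set equal to N: all terms match, so h'(y) = 0 and h is a constant absorbed into C.
General solution: 3xy^2 - 2x^2y - 2x^2y^2 = C.


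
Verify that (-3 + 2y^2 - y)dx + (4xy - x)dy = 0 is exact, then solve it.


Check exactness: ∂M/∂y = 4y - 1 and ∂N/∂x = 4y - 1; equal, so the equation is exact.
Integrate M with respect to x (treating y as constant): ∫M dx = -3x + 2xy^2 - xy + h(y).
Differentiate w.r.t. y and set equal to N: all terms match, so h'(y) = 0 and h is a constant absorbed into C.
General solution: -3x + 2xy^2 - xy = C.


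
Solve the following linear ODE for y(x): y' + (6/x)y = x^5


P(x) = 6/x ⇒ μ = x^6.
(x^6 y)' = x^6·x^5 = x^11.
Integrate: x^6 y = x^12/(12) + C.
Solve for y: y = (1/12)x^6 + C/x^6.


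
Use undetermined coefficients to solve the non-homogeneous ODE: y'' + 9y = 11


Homogeneous part: r² + 9 = 0 ⇒ r = ±3i, so y_h = C₁cos(3x) + C₂sin(3x).
Try constant y_p = A; plug in: 9A = 11 ⇒ A = 11/9.
General solution: y = C₁cos(3x) + C₂sin(3x) + 11/9.


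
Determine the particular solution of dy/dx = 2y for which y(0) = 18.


General solution of y' = 2y is y = Ce^(2x).
Apply y(0) = 18: C = 18.
Particular solution: y = 18e^(2x).


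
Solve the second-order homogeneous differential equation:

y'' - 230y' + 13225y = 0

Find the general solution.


Characteristic equation: r² - 230r + 13225 = 0, i.e. (r - 115)² = 0.
Repeated root r = 115; include an x factor for the second linearly independent solution.
General solution: y = (C₁ + C₂x)e^(115x).


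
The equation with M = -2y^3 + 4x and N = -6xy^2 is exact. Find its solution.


Check exactness: ∂M/∂y = -6y^2 and ∂N/∂x = -6y^2; equal, so the equation is exact.
Integrate M with respect to x (treating y as constant): ∫M dx = -2xy^3 + 2x^2 + h(y).
Differentiate w.r.t. y and set equal to N: all terms match, so h'(y) = 0 and h is a constant absorbed into C.
General solution: -2xy^3 + 2x^2 = C.


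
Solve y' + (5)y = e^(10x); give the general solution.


P(x) = 5 ⇒ μ = e^(5x).
(μ y)' = e^(15x) ⇒ μ y = e^(15x)/15 + C.
Divide by μ: y = (1/15)e^(10x) + Ce^(-5x).


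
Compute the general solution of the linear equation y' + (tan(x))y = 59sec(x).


P(x) = tan(x) ⇒ μ = e^(∫tan(x)dx) = sec(x).
(sec(x) y)' = 59sec²(x) ⇒ sec(x) y = 59tan(x) + C.
Multiply by cos(x): y = 59sin(x) + C·cos(x).


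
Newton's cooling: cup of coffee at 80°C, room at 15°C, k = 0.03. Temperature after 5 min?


Newton's law: dT/dt = -k(T - T_a) has solution T(t) = T_a + (T₀ - T_a)e^(-kt).
Plug in T_a = 15, T₀ = 80, k = 0.03, t = 5: T(5) = 15 + (65)e^(-0.15) ≈ 70.9°C.


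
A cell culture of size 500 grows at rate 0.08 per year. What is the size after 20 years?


The ODE dP/dt = 0.08P has solution P(t) = P(0)e^(0.08t).
Substitute P(0) = 500 and t = 20: P(20) = 500 e^(1.60) ≈ 2477.


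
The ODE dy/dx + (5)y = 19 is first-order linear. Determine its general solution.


P(x) = 5, Q(x) = 19; integrating factor μ = e^(5x).
(μ y)' = 19e^(5x) ⇒ μ y = (19/5)e^(5x) + C.
Divide by μ: y = 19/5 + Ce^(-5x).


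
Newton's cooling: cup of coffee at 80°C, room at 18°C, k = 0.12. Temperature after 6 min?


Newton's law: dT/dt = -k(T - T_a) has solution T(t) = T_a + (T₀ - T_a)e^(-kt).
Plug in T_a = 18, T₀ = 80, k = 0.12, t = 6: T(6) = 18 + (62)e^(-0.72) ≈ 48.2°C.


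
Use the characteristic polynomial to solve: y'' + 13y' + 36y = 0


Characteristic equation: r² + 13r + 36 = 0.
Factor: (r + 9)(r + 4) = 0 ⇒ r = -9, -4 (distinct real).
General solution: y = C₁e^(-9x) + C₂e^(-4x).


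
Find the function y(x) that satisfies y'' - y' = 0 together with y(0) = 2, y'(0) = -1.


Characteristic roots of r² - r = 0 are 1, 0.
General solution y = c₁ e^(x) + c₂.
Apply y(0) = 2: c₁ + c₂ = 2. Apply y'(0) = -1: 1 c₁ + 0 c₂ = -1.
Solve: c₁ = -1, c₂ = 3.
Particular solution: y = -e^(x) + 3.


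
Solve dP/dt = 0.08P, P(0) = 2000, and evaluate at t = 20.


The ODE dP/dt = 0.08P has solution P(t) = P(0)e^(0.08t).
Substitute P(0) = 2000 and t = 20: P(20) = 2000 e^(1.60) ≈ 9906.


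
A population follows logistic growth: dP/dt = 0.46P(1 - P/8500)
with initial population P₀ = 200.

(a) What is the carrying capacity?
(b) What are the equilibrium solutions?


Logistic ODE dP/dt = 0.46P(1 - P/8500) has equilibria where dP/dt = 0, i.e. P = 0 or P = 8500.
The coefficient (1 - P/K) = 0 when P = K, identifying K = 8500 as the carrying capacity.
(a) K = 8500; (b) equilibria P = 0 and P = 8500.


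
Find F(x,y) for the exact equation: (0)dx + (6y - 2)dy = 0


Check exactness: ∂M/∂y = 0 and ∂N/∂x = 0; equal, so the equation is exact.
Integrate M with respect to x (treating y as constant): ∫M dx = 0 + h(y).
Differentiate w.r.t. y and set equal to N: the x-dependent terms already match, leaving h'(y) = 6y - 2. Integrate: h(y) = 3y^2 - 2y.
So F(x,y) = 3y^2 - 2y.
General solution: 3y^2 - 2y = C.


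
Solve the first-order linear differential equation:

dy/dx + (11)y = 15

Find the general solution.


P(x) = 11, Q(x) = 15; integrating factor μ = e^(11x).
(μ y)' = 15e^(11x) ⇒ μ y = (15/11)e^(11x) + C.
Divide by μ: y = 15/11 + Ce^(-11x).


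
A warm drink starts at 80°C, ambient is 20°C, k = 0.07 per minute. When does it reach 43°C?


From T(t) = T_a + (T₀ - T_a)e^(-kt), set T(t) = 43:
(43 - 20) / (80 - 20) = e^(-0.07t), so t = -ln(0.383)/0.07 ≈ 13.7 minutes.


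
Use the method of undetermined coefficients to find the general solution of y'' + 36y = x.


Homogeneous: r² + 36 = 0 ⇒ r = ±6i, y_h = C₁cos(6x) + C₂sin(6x).
Polynomial forcing; try y_p = Ax + B. Then y_p'' + 36 y_p = 36(Ax + B) = x, so B = 0 and A = 1/36.
General solution: y = C₁cos(6x) + C₂sin(6x) + (1/36)x.


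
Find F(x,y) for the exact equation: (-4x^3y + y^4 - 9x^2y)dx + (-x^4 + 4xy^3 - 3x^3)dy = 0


Check exactness: ∂M/∂y = -4x^3 + 4y^3 - 9x^2 and ∂N/∂x = -4x^3 + 4y^3 - 9x^2; equal, so the equation is exact.
Integrate M with respect to x (treating y as constant): ∫M dx = -x^4y + xy^4 - 3x^3y + h(y).
Differentiate w.r.t. y and set equal to N: all terms match, so h'(y) = 0 and h is a constant absorbed into C.
General solution: -x^4y + xy^4 - 3x^3y = C.


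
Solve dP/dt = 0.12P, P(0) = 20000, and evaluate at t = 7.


The ODE dP/dt = 0.12P has solution P(t) = P(0)e^(0.12t).
Substitute P(0) = 20000 and t = 7: P(7) = 20000 e^(0.84) ≈ 46327.


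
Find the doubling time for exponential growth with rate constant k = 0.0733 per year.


Exponential growth: P(t) = P₀ e^(0.0733t). Set P(t)/P₀ = 2: e^(0.0733t) = 2.
Solve: t = ln(2)/0.0733 ≈ 9.46 years.


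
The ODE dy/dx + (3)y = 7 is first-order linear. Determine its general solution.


P(x) = 3, Q(x) = 7; integrating factor μ = e^(3x).
(μ y)' = 7e^(3x) ⇒ μ y = (7/3)e^(3x) + C.
Divide by μ: y = 7/3 + Ce^(-3x).


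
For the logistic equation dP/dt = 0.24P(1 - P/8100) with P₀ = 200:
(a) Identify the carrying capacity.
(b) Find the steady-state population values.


Logistic ODE dP/dt = 0.24P(1 - P/8100) has equilibria where dP/dt = 0, i.e. P = 0 or P = 8100.
The coefficient (1 - P/K) = 0 when P = K, identifying K = 8100 as the carrying capacity.
(a) K = 8100; (b) equilibria P = 0 and P = 8100.


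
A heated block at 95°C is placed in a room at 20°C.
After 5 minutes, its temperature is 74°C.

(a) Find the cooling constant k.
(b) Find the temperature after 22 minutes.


Newton's law: T(t) = T_a + (T₀ - T_a)e^(-kt).
(a) Use T(5) = 74: (74 - 20)/(95 - 20) = e^(-k·5), so k = -ln(0.720)/5 ≈ 0.0657.
(b) Apply k to t = 22: T(22) = 20 + (75)e^(-1.445) ≈ 37.7°C.


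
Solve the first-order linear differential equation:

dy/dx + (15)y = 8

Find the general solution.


P(x) = 15, Q(x) = 8; integrating factor μ = e^(15x).
(μ y)' = 8e^(15x) ⇒ μ y = (8/15)e^(15x) + C.
Divide by μ: y = 8/15 + Ce^(-15x).


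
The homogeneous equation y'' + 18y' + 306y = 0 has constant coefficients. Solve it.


Characteristic equation: r² + 18r + 306 = 0.
Discriminant is negative; roots r = -9 ± 15i (complex conjugate pair).
General solution uses e^(α x)(C₁ cos(β x) + C₂ sin(β x)): y = e^(-9x)(C₁cos(15x) + C₂sin(15x)).


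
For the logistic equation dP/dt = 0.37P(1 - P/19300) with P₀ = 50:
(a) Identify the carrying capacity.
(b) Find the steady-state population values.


Logistic ODE dP/dt = 0.37P(1 - P/19300) has equilibria where dP/dt = 0, i.e. P = 0 or P = 19300.
The coefficient (1 - P/K) = 0 when P = K, identifying K = 19300 as the carrying capacity.
(a) K = 19300; (b) equilibria P = 0 and P = 19300.


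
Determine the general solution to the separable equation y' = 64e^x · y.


Separate variables: dy/y = 64e^x dx.
Integrate: ln|y| = 64e^x + C₀.
Exponentiate: y = Ce^(64e^x).


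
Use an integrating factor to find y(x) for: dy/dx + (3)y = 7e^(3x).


P(x) = 3 ⇒ μ = e^(3x).
(μ y)' = 7e^(6x) ⇒ μ y = (7/6)e^(6x) + C.
Divide by μ: y = (7/6)e^(3x) + Ce^(-3x).


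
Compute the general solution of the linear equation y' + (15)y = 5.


P(x) = 15, Q(x) = 5; integrating factor μ = e^(15x).
(μ y)' = 5e^(15x) ⇒ μ y = (1/3)e^(15x) + C.
Divide by μ: y = 1/3 + Ce^(-15x).


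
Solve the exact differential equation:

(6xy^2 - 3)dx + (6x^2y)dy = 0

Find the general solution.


Check exactness: ∂M/∂y = 12xy and ∂N/∂x = 12xy; equal, so the equation is exact.
Integrate M with respect to x (treating y as constant): ∫M dx = 3x^2y^2 - 3x + h(y).
Differentiate w.r.t. y and set equal to N: all terms match, so h'(y) = 0 and h is a constant absorbed into C.
General solution: 3x^2y^2 - 3x = C.


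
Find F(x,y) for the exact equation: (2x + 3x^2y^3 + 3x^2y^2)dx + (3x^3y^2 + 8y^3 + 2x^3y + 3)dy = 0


Check exactness: ∂M/∂y = 9x^2y^2 + 6x^2y and ∂N/∂x = 9x^2y^2 + 6x^2y; equal, so the equation is exact.
Integrate M with respect to x (treating y as constant): ∫M dx = x^2 + x^3y^3 + x^3y^2 + h(y).
Differentiate w.r.t. y and set equal to N: the x-dependent terms already match, leaving h'(y) = 8y^3 + 3. Integrate: h(y) = 2y^4 + 3y.
So F(x,y) = x^2 + x^3y^3 + 2y^4 + x^3y^2 + 3y.
General solution: x^2 + x^3y^3 + 2y^4 + x^3y^2 + 3y = C.


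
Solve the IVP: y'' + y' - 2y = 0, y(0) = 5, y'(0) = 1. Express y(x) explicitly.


Characteristic roots of r² + r - 2 = 0 are -2, 1.
General solution y = c₁ e^(-2x) + c₂ e^(x).
Apply y(0) = 5: c₁ + c₂ = 5. Apply y'(0) = 1: -2 c₁ + 1 c₂ = 1.
Solve: c₁ = 4/3, c₂ = 11/3.
Particular solution: y = (4/3)e^(-2x) + (11/3)e^(x).


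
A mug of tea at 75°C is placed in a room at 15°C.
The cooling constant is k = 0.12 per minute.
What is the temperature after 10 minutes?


Newton's law: dT/dt = -k(T - T_a) has solution T(t) = T_a + (T₀ - T_a)e^(-kt).
Plug in T_a = 15, T₀ = 75, k = 0.12, t = 10: T(10) = 15 + (60)e^(-1.20) ≈ 33.1°C.


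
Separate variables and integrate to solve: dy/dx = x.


Integrate both sides with respect to x: y = ∫ x dx = (1/2)x^2 + C.


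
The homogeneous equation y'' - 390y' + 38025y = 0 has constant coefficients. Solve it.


Characteristic equation: r² - 390r + 38025 = 0, i.e. (r - 195)² = 0.
Repeated root r = 195; include an x factor for the second linearly independent solution.
General solution: y = (C₁ + C₂x)e^(195x).


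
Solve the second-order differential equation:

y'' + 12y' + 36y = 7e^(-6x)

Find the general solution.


Characteristic polynomial (r + 6)² = 0; repeated root r = -6.
y_h = (C₁ + C₂x)e^(-6x). Forcing matches the repeated root (resonance), so try y_p = Ax² e^(-6x).
Substitute and solve for A: 2A = 7, so A = 7/2.
General solution: y = (C₁ + C₂x + (7/2)x²)e^(-6x).


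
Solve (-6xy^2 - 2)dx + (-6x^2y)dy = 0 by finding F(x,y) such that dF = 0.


Check exactness: ∂M/∂y = -12xy and ∂N/∂x = -12xy; equal, so the equation is exact.
Integrate M with respect to x (treating y as constant): ∫M dx = -3x^2y^2 - 2x + h(y).
Differentiate w.r.t. y and set equal to N: all terms match, so h'(y) = 0 and h is a constant absorbed into C.
General solution: -3x^2y^2 - 2x = C.


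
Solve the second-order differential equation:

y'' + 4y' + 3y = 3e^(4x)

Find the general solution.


Characteristic roots of r² + 4r + 3 = 0 are -3, -1.
y_h = C₁e^(-3x) + C₂e^(-x).
Forcing exponent 4 is not a characteristic root; try y_p = Ae^(4x).
Substitute: A·(16 + (4)·4 + (3)) = A·35 = 3, so A = 3/35.
General solution: y = C₁e^(-3x) + C₂e^(-x) + (3/35)e^(4x).


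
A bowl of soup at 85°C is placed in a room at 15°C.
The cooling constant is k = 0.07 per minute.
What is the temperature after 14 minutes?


Newton's law: dT/dt = -k(T - T_a) has solution T(t) = T_a + (T₀ - T_a)e^(-kt).
Plug in T_a = 15, T₀ = 85, k = 0.07, t = 14: T(14) = 15 + (70)e^(-0.98) ≈ 41.3°C.


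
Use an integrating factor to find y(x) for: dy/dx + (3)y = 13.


P(x) = 3, Q(x) = 13; integrating factor μ = e^(3x).
(μ y)' = 13e^(3x) ⇒ μ y = (13/3)e^(3x) + C.
Divide by μ: y = 13/3 + Ce^(-3x).


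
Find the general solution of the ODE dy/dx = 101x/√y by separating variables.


Separate: √y dy = 101x dx.
Integrate: (2/3)y^(3/2) = (101/2)x² + C.


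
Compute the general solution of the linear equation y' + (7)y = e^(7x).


P(x) = 7 ⇒ μ = e^(7x).
(μ y)' = e^(14x) ⇒ μ y = (1/14)e^(14x) + C.
Divide by μ: y = (1/14)e^(7x) + Ce^(-7x).


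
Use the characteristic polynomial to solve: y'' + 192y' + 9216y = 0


Characteristic equation: r² + 192r + 9216 = 0, i.e. (r + 96)² = 0.
Repeated root r = -96; include an x factor for the second linearly independent solution.
General solution: y = (C₁ + C₂x)e^(-96x).


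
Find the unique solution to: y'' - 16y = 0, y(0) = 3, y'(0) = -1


Characteristic roots of r² - 16 = 0 are -4, 4.
General solution y = c₁ e^(-4x) + c₂ e^(4x).
Apply y(0) = 3: c₁ + c₂ = 3. Apply y'(0) = -1: -4 c₁ + 4 c₂ = -1.
Solve: c₁ = 13/8, c₂ = 11/8.
Particular solution: y = (13/8)e^(-4x) + (11/8)e^(4x).


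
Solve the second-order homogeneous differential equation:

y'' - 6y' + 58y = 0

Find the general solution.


Characteristic equation: r² - 6r + 58 = 0.
Discriminant is negative; roots r = 3 ± 7i (complex conjugate pair).
General solution uses e^(α x)(C₁ cos(β x) + C₂ sin(β x)): y = e^(3x)(C₁cos(7x) + C₂sin(7x)).


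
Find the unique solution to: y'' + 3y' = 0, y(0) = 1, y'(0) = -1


Characteristic roots of r² + 3r = 0 are 0, -3.
General solution y = c₁ + c₂ e^(-3x).
Apply y(0) = 1: c₁ + c₂ = 1. Apply y'(0) = -1: 0 c₁ - 3 c₂ = -1.
Solve: c₁ = 2/3, c₂ = 1/3.
Particular solution: y = 2/3 + (1/3)e^(-3x).


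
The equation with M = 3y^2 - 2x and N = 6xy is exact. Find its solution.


Check exactness: ∂M/∂y = 6y and ∂N/∂x = 6y; equal, so the equation is exact.
Integrate M with respect to x (treating y as constant): ∫M dx = 3xy^2 - x^2 + h(y).
Differentiate w.r.t. y and set equal to N: all terms match, so h'(y) = 0 and h is a constant absorbed into C.
General solution: 3xy^2 - x^2 = C.


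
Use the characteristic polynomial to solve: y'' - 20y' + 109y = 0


Characteristic equation: r² - 20r + 109 = 0.
Discriminant is negative; roots r = 10 ± 3i (complex conjugate pair).
General solution uses e^(α x)(C₁ cos(β x) + C₂ sin(β x)): y = e^(10x)(C₁cos(3x) + C₂sin(3x)).


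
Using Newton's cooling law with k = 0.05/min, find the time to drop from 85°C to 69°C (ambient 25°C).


From T(t) = T_a + (T₀ - T_a)e^(-kt), set T(t) = 69:
(69 - 25) / (85 - 25) = e^(-0.05t), so t = -ln(0.733)/0.05 ≈ 6.2 minutes.


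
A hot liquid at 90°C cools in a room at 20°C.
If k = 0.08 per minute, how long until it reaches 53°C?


From T(t) = T_a + (T₀ - T_a)e^(-kt), set T(t) = 53:
(53 - 20) / (90 - 20) = e^(-0.08t), so t = -ln(0.471)/0.08 ≈ 9.4 minutes.


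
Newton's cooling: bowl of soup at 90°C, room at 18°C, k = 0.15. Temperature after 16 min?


Newton's law: dT/dt = -k(T - T_a) has solution T(t) = T_a + (T₀ - T_a)e^(-kt).
Plug in T_a = 18, T₀ = 90, k = 0.15, t = 16: T(16) = 18 + (72)e^(-2.40) ≈ 24.5°C.


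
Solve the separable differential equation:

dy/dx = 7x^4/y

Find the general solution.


Separate variables: y dy = 7x^4 dx.
Integrate both sides: y²/2 = (7/5)x^5 + C₀.
Multiply by 2: y² = (14/5)x^5 + C.


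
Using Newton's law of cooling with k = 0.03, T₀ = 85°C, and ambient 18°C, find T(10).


Newton's law: dT/dt = -k(T - T_a) has solution T(t) = T_a + (T₀ - T_a)e^(-kt).
Plug in T_a = 18, T₀ = 85, k = 0.03, t = 10: T(10) = 18 + (67)e^(-0.30) ≈ 67.6°C.


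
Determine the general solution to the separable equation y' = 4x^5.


Integrate both sides with respect to x: y = ∫ 4x^5 dx = (2/3)x^6 + C.


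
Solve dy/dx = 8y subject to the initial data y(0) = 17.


General solution of y' = 8y is y = Ce^(8x).
Apply y(0) = 17: C = 17.
Particular solution: y = 17e^(8x).


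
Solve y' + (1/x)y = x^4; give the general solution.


P(x) = 1/x ⇒ μ = x^1.
(x^1 y)' = x^1·x^4 = x^5.
Integrate: x^1 y = x^6/(6) + C.
Solve for y: y = (1/6)x^5 + C/x^1.


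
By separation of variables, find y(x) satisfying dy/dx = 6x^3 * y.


Separate variables: dy/y = 6x^3 dx.
Integrate: ln|y| = (3/2)x^4 + C₀.
Exponentiate: y = Ce^((3/2)x^4).


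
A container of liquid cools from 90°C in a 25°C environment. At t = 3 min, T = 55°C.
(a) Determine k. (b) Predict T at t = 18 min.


Newton's law: T(t) = T_a + (T₀ - T_a)e^(-kt).
(a) Use T(3) = 55: (55 - 25)/(90 - 25) = e^(-k·3), so k = -ln(0.462)/3 ≈ 0.2577.
(b) Apply k to t = 18: T(18) = 25 + (65)e^(-4.639) ≈ 25.6°C.


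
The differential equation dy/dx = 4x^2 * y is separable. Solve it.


Separate variables: dy/y = 4x^2 dx.
Integrate: ln|y| = (4/3)x^3 + C₀.
Exponentiate: y = Ce^((4/3)x^3).


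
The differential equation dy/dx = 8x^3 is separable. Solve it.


Integrate both sides with respect to x: y = ∫ 8x^3 dx = 2x^4 + C.


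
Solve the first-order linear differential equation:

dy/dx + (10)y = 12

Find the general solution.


P(x) = 10, Q(x) = 12; integrating factor μ = e^(10x).
(μ y)' = 12e^(10x) ⇒ μ y = (6/5)e^(10x) + C.
Divide by μ: y = 6/5 + Ce^(-10x).


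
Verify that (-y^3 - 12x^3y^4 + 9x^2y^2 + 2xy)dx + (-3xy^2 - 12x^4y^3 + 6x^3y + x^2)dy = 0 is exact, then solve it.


Check exactness: ∂M/∂y = -3y^2 - 48x^3y^3 + 18x^2y + 2x and ∂N/∂x = -3y^2 - 48x^3y^3 + 18x^2y + 2x; equal, so the equation is exact.
Integrate M with respect to x (treating y as constant): ∫M dx = -xy^3 - 3x^4y^4 + 3x^3y^2 + x^2y + h(y).
Differentiate w.r.t. y and set equal to N: all terms match, so h'(y) = 0 and h is a constant absorbed into C.
General solution: -xy^3 - 3x^4y^4 + 3x^3y^2 + x^2y = C.


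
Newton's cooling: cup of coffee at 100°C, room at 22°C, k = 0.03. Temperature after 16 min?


Newton's law: dT/dt = -k(T - T_a) has solution T(t) = T_a + (T₀ - T_a)e^(-kt).
Plug in T_a = 22, T₀ = 100, k = 0.03, t = 16: T(16) = 22 + (78)e^(-0.48) ≈ 70.3°C.


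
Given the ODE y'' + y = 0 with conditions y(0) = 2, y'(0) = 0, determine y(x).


Characteristic roots of r² + 1 = 0 are ±1i, so y = C₁cos(x) + C₂sin(x).
Apply y(0) = 2: C₁ = 2. Differentiate and apply y'(0) = 0: 1·C₂ = 0, so C₂ = 0.
Particular solution: y = 2cos(x).


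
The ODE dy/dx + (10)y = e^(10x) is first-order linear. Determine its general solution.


P(x) = 10 ⇒ μ = e^(10x).
(μ y)' = e^(20x) ⇒ μ y = (1/20)e^(20x) + C.
Divide by μ: y = (1/20)e^(10x) + Ce^(-10x).


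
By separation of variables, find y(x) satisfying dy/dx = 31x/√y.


Separate: √y dy = 31x dx.
Integrate: (2/3)y^(3/2) = (31/2)x² + C.


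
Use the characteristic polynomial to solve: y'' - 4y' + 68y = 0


Characteristic equation: r² - 4r + 68 = 0.
Discriminant is negative; roots r = 2 ± 8i (complex conjugate pair).
General solution uses e^(α x)(C₁ cos(β x) + C₂ sin(β x)): y = e^(2x)(C₁cos(8x) + C₂sin(8x)).


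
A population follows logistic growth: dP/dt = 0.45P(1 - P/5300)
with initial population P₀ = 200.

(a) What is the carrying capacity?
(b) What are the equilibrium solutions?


Logistic ODE dP/dt = 0.45P(1 - P/5300) has equilibria where dP/dt = 0, i.e. P = 0 or P = 5300.
The coefficient (1 - P/K) = 0 when P = K, identifying K = 5300 as the carrying capacity.
(a) K = 5300; (b) equilibria P = 0 and P = 5300.


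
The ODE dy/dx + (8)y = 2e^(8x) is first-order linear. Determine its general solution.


P(x) = 8 ⇒ μ = e^(8x).
(μ y)' = 2e^(16x) ⇒ μ y = (2/16)e^(16x) + C.
Divide by μ: y = (1/8)e^(8x) + Ce^(-8x).


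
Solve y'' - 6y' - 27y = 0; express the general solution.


Characteristic equation: r² - 6r - 27 = 0.
Factor: (r - 9)(r + 3) = 0 ⇒ r = 9, -3 (distinct real).
General solution: y = C₁e^(9x) + C₂e^(-3x).
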